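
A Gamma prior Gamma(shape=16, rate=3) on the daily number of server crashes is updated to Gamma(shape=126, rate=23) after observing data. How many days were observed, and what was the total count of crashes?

A Gamma(α, β) prior (rate parametrization) on a Poisson rate with n observations summing to S gives posterior Gamma(α+S, β+n).
Matching: Σxᵢ = 126 − 16 = 110 and n = 23 − 3 = 20.

n = 20 days with total 110 crashes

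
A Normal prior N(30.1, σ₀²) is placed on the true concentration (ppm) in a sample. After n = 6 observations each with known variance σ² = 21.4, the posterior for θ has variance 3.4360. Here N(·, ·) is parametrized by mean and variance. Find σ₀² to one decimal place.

σ₀² = 93.8

Posterior precision equals prior precision plus data precision: 1/σ_n² = 1/σ₀² + n/σ².
So 1/σ₀² = 1/3.4360 − 6/21.4 = 0.291036 − 0.280374 = 0.010662.
Hence σ₀² = 1/0.010662 ≈ 93.8.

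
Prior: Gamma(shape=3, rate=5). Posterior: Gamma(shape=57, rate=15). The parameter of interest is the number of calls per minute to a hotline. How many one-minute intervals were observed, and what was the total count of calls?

n = 10 one-minute intervals with total 54 calls

A Gamma(α, β) prior (rate parametrization) on a Poisson rate with n observations summing to S gives posterior Gamma(α+S, β+n).
Matching: Σxᵢ = 57 − 3 = 54 and n = 15 − 5 = 10.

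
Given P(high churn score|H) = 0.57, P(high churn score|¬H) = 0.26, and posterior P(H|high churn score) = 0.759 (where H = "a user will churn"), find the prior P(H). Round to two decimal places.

P(H) = 0.59

Bayes' rule in odds form gives O(H|E) = O(H)·[P(E|H)/P(E|¬H)], hence O(H) = O(H|E)/LR.
Posterior odds = 0.759/(1−0.759) = 3.1494. LR = 0.57/0.26 = 2.1923.
Prior odds = 3.1494/2.1923 = 1.4366, so P(H) = 1.4366/(1+1.4366) ≈ 0.59.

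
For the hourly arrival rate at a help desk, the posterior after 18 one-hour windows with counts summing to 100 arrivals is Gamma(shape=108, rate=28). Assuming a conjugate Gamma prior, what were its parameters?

Gamma(shape=8, rate=10)

Gamma–Poisson conjugacy: posterior shape = α + Σxᵢ, posterior rate = β + n.
So α = 108 − 100 = 8 and β = 28 − 18 = 10.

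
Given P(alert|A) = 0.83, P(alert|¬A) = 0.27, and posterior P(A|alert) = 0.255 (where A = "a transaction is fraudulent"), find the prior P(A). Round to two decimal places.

Bayes' rule in odds form gives O(A|E) = O(A)·[P(E|A)/P(E|¬A)], hence O(A) = O(A|E)/LR.
Posterior odds = 0.255/(1−0.255) = 0.3423. LR = 0.83/0.27 = 3.0741.
Prior odds = 0.3423/3.0741 = 0.1113, so P(A) = 0.1113/(1+0.1113) ≈ 0.10.

P(A) = 0.10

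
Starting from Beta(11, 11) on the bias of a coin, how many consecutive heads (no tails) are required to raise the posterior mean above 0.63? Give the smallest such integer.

k = 8

After k heads and 0 tails the posterior is Beta(11+k, 11), with mean (11+k)/(11+11+k).
Set (11+k)/(22+k) > 0.63 and solve: k > (0.63·22 − 11)/(1 − 0.63) = 7.730.
The smallest integer exceeding 7.730 is 8.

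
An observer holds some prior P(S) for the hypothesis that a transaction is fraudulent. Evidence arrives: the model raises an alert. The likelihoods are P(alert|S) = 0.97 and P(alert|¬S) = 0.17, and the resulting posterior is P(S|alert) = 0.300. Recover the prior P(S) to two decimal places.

P(S) = 0.07

In odds form, posterior odds = prior odds × likelihood ratio, so prior odds = posterior odds ÷ LR.
Posterior odds = 0.300/(1−0.300) = 0.4286. LR = 0.97/0.17 = 5.7059.
Prior odds = 0.4286/5.7059 = 0.0751, so P(S) = 0.0751/(1+0.0751) ≈ 0.07.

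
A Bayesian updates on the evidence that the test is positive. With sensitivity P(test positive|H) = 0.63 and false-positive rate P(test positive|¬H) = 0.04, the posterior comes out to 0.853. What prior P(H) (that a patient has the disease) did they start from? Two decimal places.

P(H) = 0.27

In odds form, posterior odds = prior odds × likelihood ratio, so prior odds = posterior odds ÷ LR.
Posterior odds = 0.853/(1−0.853) = 5.8027. LR = 0.63/0.04 = 15.7500.
Prior odds = 5.8027/15.7500 = 0.3684, so P(H) = 0.3684/(1+0.3684) ≈ 0.27.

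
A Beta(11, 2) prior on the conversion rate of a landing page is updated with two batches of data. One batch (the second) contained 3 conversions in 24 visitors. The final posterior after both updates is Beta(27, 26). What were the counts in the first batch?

Because Beta–binomial updating is additive in the counts, the combined data contributed (α_post−α_prior, β_post−β_prior) successes and failures.
Total across both batches: 27−11=16 conversions, 26−2=24 bounces.
Subtract the second batch: 16−3=13 conversions and 24−21=3 bounces.

13 conversions and 3 bounces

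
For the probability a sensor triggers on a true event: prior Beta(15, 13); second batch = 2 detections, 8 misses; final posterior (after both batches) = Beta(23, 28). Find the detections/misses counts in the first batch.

Sequential conjugate updates are equivalent to a single update on the pooled data, so total successes = posterior α − prior α and total failures = posterior β − prior β.
Total across both batches: 23−15=8 detections, 28−13=15 misses.
Subtract the second batch: 8−2=6 detections and 15−8=7 misses.

6 detections and 7 misses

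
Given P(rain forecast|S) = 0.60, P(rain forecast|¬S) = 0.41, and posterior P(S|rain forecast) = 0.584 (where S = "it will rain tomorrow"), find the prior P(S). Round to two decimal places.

In odds form, posterior odds = prior odds × likelihood ratio, so prior odds = posterior odds ÷ LR.
Posterior odds = 0.584/(1−0.584) = 1.4038. LR = 0.60/0.41 = 1.4634.
Prior odds = 1.4038/1.4634 = 0.9593, so P(S) = 0.9593/(1+0.9593) ≈ 0.49.

P(S) = 0.49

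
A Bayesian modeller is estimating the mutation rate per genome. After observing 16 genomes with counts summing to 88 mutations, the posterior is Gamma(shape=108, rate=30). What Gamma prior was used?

Gamma–Poisson conjugacy: posterior shape = α + Σxᵢ, posterior rate = β + n.
So α = 108 − 88 = 20 and β = 30 − 16 = 14.

Gamma(shape=20, rate=14)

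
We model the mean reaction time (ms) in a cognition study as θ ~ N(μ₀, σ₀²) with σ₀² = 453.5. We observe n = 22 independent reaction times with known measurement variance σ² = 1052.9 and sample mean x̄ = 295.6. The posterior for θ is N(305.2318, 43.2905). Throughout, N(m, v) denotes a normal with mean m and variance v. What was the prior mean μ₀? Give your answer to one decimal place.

The posterior mean is a precision-weighted average: μ_n = (τ₀μ₀ + τ_data·x̄)/(τ₀+τ_data), with τ₀=1/σ₀² and τ_data=n/σ².
Here τ₀ = 1/453.5 = 0.002205 and τ_data = 22/1052.9 = 0.020895, so τ_n = 0.023100.
Rearranging for μ₀: μ₀ = (μ_n·τ_n − τ_data·x̄)/τ₀ = (305.2318·0.023100 − 0.020895·295.6) / 0.002205 = 0.874293/0.002205 ≈ 396.5.

μ₀ = 396.5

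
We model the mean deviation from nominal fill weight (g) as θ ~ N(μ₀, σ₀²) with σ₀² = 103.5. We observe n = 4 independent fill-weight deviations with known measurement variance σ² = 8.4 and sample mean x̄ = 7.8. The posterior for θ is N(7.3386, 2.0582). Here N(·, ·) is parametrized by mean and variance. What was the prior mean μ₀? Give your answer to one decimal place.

μ₀ = -15.4

With known observation variance, the Normal–Normal posterior has precision τ_n = τ₀ + n/σ² and mean μ_n = (τ₀μ₀ + (n/σ²)x̄)/τ_n.
Here τ₀ = 1/103.5 = 0.009662 and τ_data = 4/8.4 = 0.476190, so τ_n = 0.485852.
Rearranging for μ₀: μ₀ = (μ_n·τ_n − τ_data·x̄)/τ₀ = (7.3386·0.485852 − 0.476190·7.8) / 0.009662 = -0.148809/0.009662 ≈ -15.4.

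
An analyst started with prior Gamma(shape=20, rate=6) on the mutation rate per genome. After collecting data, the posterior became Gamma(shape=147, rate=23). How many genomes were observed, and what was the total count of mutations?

A Gamma(α, β) prior (rate parametrization) on a Poisson rate with n observations summing to S gives posterior Gamma(α+S, β+n).
Matching: Σxᵢ = 147 − 20 = 127 and n = 23 − 6 = 17.

n = 17 genomes with total 127 mutations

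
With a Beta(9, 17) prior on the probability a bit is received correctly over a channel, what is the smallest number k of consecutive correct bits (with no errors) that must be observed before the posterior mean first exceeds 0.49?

k = 8

After k correct bits and 0 errors the posterior is Beta(9+k, 17), with mean (9+k)/(9+17+k).
Set (9+k)/(26+k) > 0.49 and solve: k > (0.49·26 − 9)/(1 − 0.49) = 7.333.
The smallest integer exceeding 7.333 is 8, and checking k=8: (17)/(34) = 0.5000 > 0.49.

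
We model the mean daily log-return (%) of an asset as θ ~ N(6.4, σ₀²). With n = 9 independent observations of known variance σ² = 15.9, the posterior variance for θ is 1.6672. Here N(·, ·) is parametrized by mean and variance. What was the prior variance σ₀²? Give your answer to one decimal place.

Posterior precision equals prior precision plus data precision: 1/σ_n² = 1/σ₀² + n/σ².
So 1/σ₀² = 1/1.6672 − 9/15.9 = 0.599808 − 0.566038 = 0.033770.
Hence σ₀² = 1/0.033770 ≈ 29.6.

σ₀² = 29.6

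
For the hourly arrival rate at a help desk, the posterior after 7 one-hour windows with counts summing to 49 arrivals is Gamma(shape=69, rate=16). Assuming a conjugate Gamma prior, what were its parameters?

Gamma–Poisson conjugacy: posterior shape = α + Σxᵢ, posterior rate = β + n.
So α = 69 − 49 = 20 and β = 16 − 7 = 9.

Gamma(shape=20, rate=9)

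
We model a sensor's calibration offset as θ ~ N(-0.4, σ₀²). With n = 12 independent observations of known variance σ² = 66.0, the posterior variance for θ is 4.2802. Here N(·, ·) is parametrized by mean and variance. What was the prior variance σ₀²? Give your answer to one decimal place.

Posterior precision equals prior precision plus data precision: 1/σ_n² = 1/σ₀² + n/σ².
So 1/σ₀² = 1/4.2802 − 12/66.0 = 0.233634 − 0.181818 = 0.051816.
Hence σ₀² = 1/0.051816 ≈ 19.3.

σ₀² = 19.3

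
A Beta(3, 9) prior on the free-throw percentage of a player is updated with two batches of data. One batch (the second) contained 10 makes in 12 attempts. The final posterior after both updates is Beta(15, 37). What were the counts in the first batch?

2 makes and 26 misses

Sequential conjugate updates are equivalent to a single update on the pooled data, so total successes = posterior α − prior α and total failures = posterior β − prior β.
Total across both batches: 15−3=12 makes, 37−9=28 misses.
Subtract the second batch: 12−10=2 makes and 28−2=26 misses.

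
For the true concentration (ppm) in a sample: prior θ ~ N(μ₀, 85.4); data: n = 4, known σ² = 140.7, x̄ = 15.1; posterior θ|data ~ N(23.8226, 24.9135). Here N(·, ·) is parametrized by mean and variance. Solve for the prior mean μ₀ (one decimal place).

μ₀ = 45.0

The posterior mean is a precision-weighted average: μ_n = (τ₀μ₀ + τ_data·x̄)/(τ₀+τ_data), with τ₀=1/σ₀² and τ_data=n/σ².
Here τ₀ = 1/85.4 = 0.011710 and τ_data = 4/140.7 = 0.028429, so τ_n = 0.040139.
Rearranging for μ₀: μ₀ = (μ_n·τ_n − τ_data·x̄)/τ₀ = (23.8226·0.040139 − 0.028429·15.1) / 0.011710 = 0.526937/0.011710 ≈ 45.0.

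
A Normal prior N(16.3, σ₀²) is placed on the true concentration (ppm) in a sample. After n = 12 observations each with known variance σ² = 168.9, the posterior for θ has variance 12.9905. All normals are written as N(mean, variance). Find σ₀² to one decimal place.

Posterior precision equals prior precision plus data precision: 1/σ_n² = 1/σ₀² + n/σ².
So 1/σ₀² = 1/12.9905 − 12/168.9 = 0.076979 − 0.071048 = 0.005931.
Hence σ₀² = 1/0.005931 ≈ 168.6.

σ₀² = 168.6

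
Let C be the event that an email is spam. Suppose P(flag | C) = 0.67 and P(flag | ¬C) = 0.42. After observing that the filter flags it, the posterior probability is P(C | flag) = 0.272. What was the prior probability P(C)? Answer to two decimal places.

P(C) = 0.19

In odds form, posterior odds = prior odds × likelihood ratio, so prior odds = posterior odds ÷ LR.
Posterior odds = 0.272/(1−0.272) = 0.3736. LR = 0.67/0.42 = 1.5952.
Prior odds = 0.3736/1.5952 = 0.2342, so P(C) = 0.2342/(1+0.2342) ≈ 0.19.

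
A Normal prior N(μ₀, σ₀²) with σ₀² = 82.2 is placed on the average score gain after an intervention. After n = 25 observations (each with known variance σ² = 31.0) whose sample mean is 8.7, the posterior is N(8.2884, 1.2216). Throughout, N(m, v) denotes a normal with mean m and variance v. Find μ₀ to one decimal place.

μ₀ = -19.0

With known observation variance, the Normal–Normal posterior has precision τ_n = τ₀ + n/σ² and mean μ_n = (τ₀μ₀ + (n/σ²)x̄)/τ_n.
Here τ₀ = 1/82.2 = 0.012165 and τ_data = 25/31.0 = 0.806452, so τ_n = 0.818617.
Rearranging for μ₀: μ₀ = (μ_n·τ_n − τ_data·x̄)/τ₀ = (8.2884·0.818617 − 0.806452·8.7) / 0.012165 = -0.231107/0.012165 ≈ -19.0.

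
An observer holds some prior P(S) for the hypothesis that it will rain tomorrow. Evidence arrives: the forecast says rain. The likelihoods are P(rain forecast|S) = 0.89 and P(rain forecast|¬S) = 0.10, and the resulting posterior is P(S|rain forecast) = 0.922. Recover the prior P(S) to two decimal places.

In odds form, posterior odds = prior odds × likelihood ratio, so prior odds = posterior odds ÷ LR.
Posterior odds = 0.922/(1−0.922) = 11.8205. LR = 0.89/0.10 = 8.9000.
Prior odds = 11.8205/8.9000 = 1.3281, so P(S) = 1.3281/(1+1.3281) ≈ 0.57.

P(S) = 0.57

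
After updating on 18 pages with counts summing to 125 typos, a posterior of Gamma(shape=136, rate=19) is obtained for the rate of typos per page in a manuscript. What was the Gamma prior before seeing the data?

Gamma–Poisson conjugacy: posterior shape = α + Σxᵢ, posterior rate = β + n.
So α = 136 − 125 = 11 and β = 19 − 18 = 1.

Gamma(shape=11, rate=1)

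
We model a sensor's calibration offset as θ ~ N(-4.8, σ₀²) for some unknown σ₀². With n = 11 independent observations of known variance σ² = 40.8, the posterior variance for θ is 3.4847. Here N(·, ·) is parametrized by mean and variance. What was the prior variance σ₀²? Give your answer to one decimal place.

σ₀² = 57.6

Posterior precision equals prior precision plus data precision: 1/σ_n² = 1/σ₀² + n/σ².
So 1/σ₀² = 1/3.4847 − 11/40.8 = 0.286969 − 0.269608 = 0.017361.
Hence σ₀² = 1/0.017361 ≈ 57.6.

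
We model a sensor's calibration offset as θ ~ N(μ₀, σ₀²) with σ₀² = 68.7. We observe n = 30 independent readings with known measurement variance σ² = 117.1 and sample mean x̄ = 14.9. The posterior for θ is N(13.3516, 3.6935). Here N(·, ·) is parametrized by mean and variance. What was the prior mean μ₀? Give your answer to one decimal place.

The posterior mean is a precision-weighted average: μ_n = (τ₀μ₀ + τ_data·x̄)/(τ₀+τ_data), with τ₀=1/σ₀² and τ_data=n/σ².
Here τ₀ = 1/68.7 = 0.014556 and τ_data = 30/117.1 = 0.256191, so τ_n = 0.270747.
Rearranging for μ₀: μ₀ = (μ_n·τ_n − τ_data·x̄)/τ₀ = (13.3516·0.270747 − 0.256191·14.9) / 0.014556 = -0.202340/0.014556 ≈ -13.9.

μ₀ = -13.9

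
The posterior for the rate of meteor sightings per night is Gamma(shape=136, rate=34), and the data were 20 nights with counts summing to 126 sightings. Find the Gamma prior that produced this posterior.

Gamma–Poisson conjugacy: posterior shape = α + Σxᵢ, posterior rate = β + n.
So α = 136 − 126 = 10 and β = 34 − 20 = 14.

Gamma(shape=10, rate=14)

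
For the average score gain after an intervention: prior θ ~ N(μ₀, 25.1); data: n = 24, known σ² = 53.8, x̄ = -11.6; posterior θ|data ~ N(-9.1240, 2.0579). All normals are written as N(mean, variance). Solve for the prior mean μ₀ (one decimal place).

μ₀ = 18.6

The posterior mean is a precision-weighted average: μ_n = (τ₀μ₀ + τ_data·x̄)/(τ₀+τ_data), with τ₀=1/σ₀² and τ_data=n/σ².
Here τ₀ = 1/25.1 = 0.039841 and τ_data = 24/53.8 = 0.446097, so τ_n = 0.485938.
Rearranging for μ₀: μ₀ = (μ_n·τ_n − τ_data·x̄)/τ₀ = (-9.1240·0.485938 − 0.446097·-11.6) / 0.039841 = 0.741027/0.039841 ≈ 18.6.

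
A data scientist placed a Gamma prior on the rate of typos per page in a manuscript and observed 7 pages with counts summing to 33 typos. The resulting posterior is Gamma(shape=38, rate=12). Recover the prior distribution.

A Gamma(α, β) prior (rate parametrization) on a Poisson rate with n observations summing to S gives posterior Gamma(α+S, β+n).
So α = 38 − 33 = 5 and β = 12 − 7 = 5.

Gamma(shape=5, rate=5)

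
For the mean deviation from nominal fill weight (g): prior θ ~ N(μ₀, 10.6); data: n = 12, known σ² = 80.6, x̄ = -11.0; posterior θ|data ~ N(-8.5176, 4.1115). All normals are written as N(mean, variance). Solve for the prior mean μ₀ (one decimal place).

μ₀ = -4.6

The posterior mean is a precision-weighted average: μ_n = (τ₀μ₀ + τ_data·x̄)/(τ₀+τ_data), with τ₀=1/σ₀² and τ_data=n/σ².
Here τ₀ = 1/10.6 = 0.094340 and τ_data = 12/80.6 = 0.148883, so τ_n = 0.243223.
Rearranging for μ₀: μ₀ = (μ_n·τ_n − τ_data·x̄)/τ₀ = (-8.5176·0.243223 − 0.148883·-11.0) / 0.094340 = -0.433963/0.094340 ≈ -4.6.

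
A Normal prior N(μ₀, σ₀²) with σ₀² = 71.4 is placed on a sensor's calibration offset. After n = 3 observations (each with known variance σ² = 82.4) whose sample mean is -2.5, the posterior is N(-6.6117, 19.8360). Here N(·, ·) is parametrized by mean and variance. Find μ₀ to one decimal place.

The posterior mean is a precision-weighted average: μ_n = (τ₀μ₀ + τ_data·x̄)/(τ₀+τ_data), with τ₀=1/σ₀² and τ_data=n/σ².
Here τ₀ = 1/71.4 = 0.014006 and τ_data = 3/82.4 = 0.036408, so τ_n = 0.050414.
Rearranging for μ₀: μ₀ = (μ_n·τ_n − τ_data·x̄)/τ₀ = (-6.6117·0.050414 − 0.036408·-2.5) / 0.014006 = -0.242302/0.014006 ≈ -17.3.

μ₀ = -17.3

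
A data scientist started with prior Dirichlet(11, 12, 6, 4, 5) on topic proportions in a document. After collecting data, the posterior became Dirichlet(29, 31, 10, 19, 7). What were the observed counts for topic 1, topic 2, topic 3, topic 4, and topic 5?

For a Dirichlet(α) prior with multinomial counts c, the posterior is Dirichlet(α + c) componentwise.
Counts are posterior − prior componentwise: 29−11=18, 31−12=19, 10−6=4, 19−4=15, 7−5=2.

counts (18, 19, 4, 15, 2)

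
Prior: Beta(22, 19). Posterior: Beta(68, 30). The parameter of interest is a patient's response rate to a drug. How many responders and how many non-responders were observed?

46 responders and 11 non-responders

Under Beta–binomial conjugacy the posterior parameters are (a+s, b+f).
So s = 68 − 22 = 46 and f = 30 − 19 = 11.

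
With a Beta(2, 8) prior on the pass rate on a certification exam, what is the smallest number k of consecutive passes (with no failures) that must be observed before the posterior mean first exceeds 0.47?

After k passes and 0 failures the posterior is Beta(2+k, 8), with mean (2+k)/(2+8+k).
Set (2+k)/(10+k) > 0.47 and solve: k > (0.47·10 − 2)/(1 − 0.47) = 5.094.
The smallest integer exceeding 5.094 is 6, and checking k=6: (8)/(16) = 0.5000 > 0.47.

k = 6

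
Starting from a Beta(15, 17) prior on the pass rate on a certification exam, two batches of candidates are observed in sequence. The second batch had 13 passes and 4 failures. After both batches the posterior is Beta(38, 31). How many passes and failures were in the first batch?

Sequential conjugate updates are equivalent to a single update on the pooled data, so total successes = posterior α − prior α and total failures = posterior β − prior β.
Total across both batches: 38−15=23 passes, 31−17=14 failures.
Subtract the second batch: 23−13=10 passes and 14−4=10 failures.

10 passes and 10 failures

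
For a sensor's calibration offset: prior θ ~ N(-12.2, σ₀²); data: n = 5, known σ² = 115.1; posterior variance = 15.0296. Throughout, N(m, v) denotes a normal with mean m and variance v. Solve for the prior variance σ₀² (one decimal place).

For the Normal–Normal model with known σ², precisions add: τ_n = τ₀ + n/σ².
So 1/σ₀² = 1/15.0296 − 5/115.1 = 0.066535 − 0.043440 = 0.023095.
Hence σ₀² = 1/0.023095 ≈ 43.3.

σ₀² = 43.3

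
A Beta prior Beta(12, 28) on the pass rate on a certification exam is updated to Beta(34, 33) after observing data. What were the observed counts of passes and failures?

22 passes and 5 failures

Beta is conjugate to the binomial likelihood: posterior = Beta(a+s, b+f).
Match parameters: s=34−12=22, f=33−28=5.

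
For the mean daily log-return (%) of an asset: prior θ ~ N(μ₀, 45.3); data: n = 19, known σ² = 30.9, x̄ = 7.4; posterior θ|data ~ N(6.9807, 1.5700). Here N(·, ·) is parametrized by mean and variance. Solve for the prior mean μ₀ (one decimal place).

μ₀ = -4.7

The posterior mean is a precision-weighted average: μ_n = (τ₀μ₀ + τ_data·x̄)/(τ₀+τ_data), with τ₀=1/σ₀² and τ_data=n/σ².
Here τ₀ = 1/45.3 = 0.022075 and τ_data = 19/30.9 = 0.614887, so τ_n = 0.636962.
Rearranging for μ₀: μ₀ = (μ_n·τ_n − τ_data·x̄)/τ₀ = (6.9807·0.636962 − 0.614887·7.4) / 0.022075 = -0.103723/0.022075 ≈ -4.7.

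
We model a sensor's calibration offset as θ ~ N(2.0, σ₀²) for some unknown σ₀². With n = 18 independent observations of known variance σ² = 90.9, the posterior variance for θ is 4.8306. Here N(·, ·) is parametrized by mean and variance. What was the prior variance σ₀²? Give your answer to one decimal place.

σ₀² = 111.2

For the Normal–Normal model with known σ², precisions add: τ_n = τ₀ + n/σ².
So 1/σ₀² = 1/4.8306 − 18/90.9 = 0.207014 − 0.198020 = 0.008994.
Hence σ₀² = 1/0.008994 ≈ 111.2.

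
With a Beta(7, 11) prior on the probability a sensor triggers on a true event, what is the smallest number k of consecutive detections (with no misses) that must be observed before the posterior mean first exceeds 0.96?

k = 258

After k detections and 0 misses the posterior is Beta(7+k, 11), with mean (7+k)/(7+11+k).
Set (7+k)/(18+k) > 0.96 and solve: k > (0.96·18 − 7)/(1 − 0.96) = 257.000.
The smallest integer exceeding 257.000 is 258, and checking k=258: (265)/(276) = 0.9601 > 0.96.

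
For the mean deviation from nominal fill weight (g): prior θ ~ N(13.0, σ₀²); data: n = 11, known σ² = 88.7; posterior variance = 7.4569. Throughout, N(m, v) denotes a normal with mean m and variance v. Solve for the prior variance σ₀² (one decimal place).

Posterior precision equals prior precision plus data precision: 1/σ_n² = 1/σ₀² + n/σ².
So 1/σ₀² = 1/7.4569 − 11/88.7 = 0.134104 − 0.124014 = 0.010090.
Hence σ₀² = 1/0.010090 ≈ 99.1.

σ₀² = 99.1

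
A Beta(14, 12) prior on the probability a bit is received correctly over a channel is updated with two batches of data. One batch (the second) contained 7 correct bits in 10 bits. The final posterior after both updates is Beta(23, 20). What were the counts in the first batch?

Sequential conjugate updates are equivalent to a single update on the pooled data, so total successes = posterior α − prior α and total failures = posterior β − prior β.
Total across both batches: 23−14=9 correct bits, 20−12=8 errors.
Subtract the second batch: 9−7=2 correct bits and 8−3=5 errors.

2 correct bits and 5 errors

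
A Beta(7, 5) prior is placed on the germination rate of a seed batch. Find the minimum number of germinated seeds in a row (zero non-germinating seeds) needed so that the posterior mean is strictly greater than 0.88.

k = 30

After k germinated seeds and 0 non-germinating seeds the posterior is Beta(7+k, 5), with mean (7+k)/(7+5+k).
Set (7+k)/(12+k) > 0.88 and solve: k > (0.88·12 − 7)/(1 − 0.88) = 29.667.
The smallest integer exceeding 29.667 is 30.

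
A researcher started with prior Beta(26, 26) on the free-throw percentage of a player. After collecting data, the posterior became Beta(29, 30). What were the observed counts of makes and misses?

Beta is conjugate to the binomial likelihood: posterior = Beta(a+s, b+f).
So s = 29 − 26 = 3 and f = 30 − 26 = 4.

3 makes and 4 misses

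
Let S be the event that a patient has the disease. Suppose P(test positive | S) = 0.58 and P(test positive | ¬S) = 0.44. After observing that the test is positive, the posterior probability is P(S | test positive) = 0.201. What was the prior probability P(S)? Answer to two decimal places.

P(S) = 0.16

Bayes' rule in odds form gives O(S|E) = O(S)·[P(E|S)/P(E|¬S)], hence O(S) = O(S|E)/LR.
Posterior odds = 0.201/(1−0.201) = 0.2516. LR = 0.58/0.44 = 1.3182.
Prior odds = 0.2516/1.3182 = 0.1909, so P(S) = 0.1909/(1+0.1909) ≈ 0.16.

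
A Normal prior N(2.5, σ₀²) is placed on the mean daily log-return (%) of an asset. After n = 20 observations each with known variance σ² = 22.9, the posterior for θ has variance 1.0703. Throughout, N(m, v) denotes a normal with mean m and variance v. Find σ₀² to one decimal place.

Posterior precision equals prior precision plus data precision: 1/σ_n² = 1/σ₀² + n/σ².
So 1/σ₀² = 1/1.0703 − 20/22.9 = 0.934317 − 0.873362 = 0.060955.
Hence σ₀² = 1/0.060955 ≈ 16.4.

σ₀² = 16.4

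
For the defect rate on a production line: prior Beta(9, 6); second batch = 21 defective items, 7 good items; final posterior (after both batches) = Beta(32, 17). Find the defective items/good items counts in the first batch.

2 defective items and 4 good items

Because Beta–binomial updating is additive in the counts, the combined data contributed (α_post−α_prior, β_post−β_prior) successes and failures.
Total across both batches: 32−9=23 defective items, 17−6=11 good items.
Subtract the second batch: 23−21=2 defective items and 11−7=4 good items.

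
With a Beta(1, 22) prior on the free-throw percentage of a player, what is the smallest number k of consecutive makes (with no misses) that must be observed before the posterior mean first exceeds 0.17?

k = 4

After k makes and 0 misses the posterior is Beta(1+k, 22), with mean (1+k)/(1+22+k).
Set (1+k)/(23+k) > 0.17 and solve: k > (0.17·23 − 1)/(1 − 0.17) = 3.506.
The smallest integer exceeding 3.506 is 4, and checking k=4: (5)/(27) = 0.1852 > 0.17.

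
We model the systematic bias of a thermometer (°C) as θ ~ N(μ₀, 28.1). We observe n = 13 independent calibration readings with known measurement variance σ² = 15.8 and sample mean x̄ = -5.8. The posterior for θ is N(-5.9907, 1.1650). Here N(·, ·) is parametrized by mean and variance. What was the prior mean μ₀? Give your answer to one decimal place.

The posterior mean is a precision-weighted average: μ_n = (τ₀μ₀ + τ_data·x̄)/(τ₀+τ_data), with τ₀=1/σ₀² and τ_data=n/σ².
Here τ₀ = 1/28.1 = 0.035587 and τ_data = 13/15.8 = 0.822785, so τ_n = 0.858372.
Rearranging for μ₀: μ₀ = (μ_n·τ_n − τ_data·x̄)/τ₀ = (-5.9907·0.858372 − 0.822785·-5.8) / 0.035587 = -0.370096/0.035587 ≈ -10.4.

μ₀ = -10.4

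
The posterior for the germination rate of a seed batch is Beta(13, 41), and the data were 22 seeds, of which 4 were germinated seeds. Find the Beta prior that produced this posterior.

Under Beta–binomial conjugacy the posterior parameters are (a+s, b+f).
So a = 13 − 4 = 9 and b = 41 − 18 = 23.

Beta(9, 23)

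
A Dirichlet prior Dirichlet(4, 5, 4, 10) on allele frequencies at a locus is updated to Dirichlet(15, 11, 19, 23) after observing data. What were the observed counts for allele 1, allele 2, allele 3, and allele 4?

For a Dirichlet(α) prior with multinomial counts c, the posterior is Dirichlet(α + c) componentwise.
Counts are posterior − prior componentwise: 15−4=11, 11−5=6, 19−4=15, 23−10=13.

counts (11, 6, 15, 13)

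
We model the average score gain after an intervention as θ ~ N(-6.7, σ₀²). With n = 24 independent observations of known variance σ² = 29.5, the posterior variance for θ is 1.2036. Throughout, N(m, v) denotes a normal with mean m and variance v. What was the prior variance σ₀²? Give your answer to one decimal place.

σ₀² = 57.9

Posterior precision equals prior precision plus data precision: 1/σ_n² = 1/σ₀² + n/σ².
So 1/σ₀² = 1/1.2036 − 24/29.5 = 0.830841 − 0.813559 = 0.017282.
Hence σ₀² = 1/0.017282 ≈ 57.9.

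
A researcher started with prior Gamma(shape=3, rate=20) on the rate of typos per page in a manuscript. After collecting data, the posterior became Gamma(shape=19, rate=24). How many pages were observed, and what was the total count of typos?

n = 4 pages with total 16 typos

Gamma–Poisson conjugacy: posterior shape = α + Σxᵢ, posterior rate = β + n.
Matching: Σxᵢ = 19 − 3 = 16 and n = 24 − 20 = 4.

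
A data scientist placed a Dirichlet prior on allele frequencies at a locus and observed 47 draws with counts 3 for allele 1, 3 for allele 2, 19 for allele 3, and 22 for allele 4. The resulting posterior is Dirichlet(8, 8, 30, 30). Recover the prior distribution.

For a Dirichlet(α) prior with multinomial counts c, the posterior is Dirichlet(α + c) componentwise.
Subtract each count from the matching posterior parameter: 8−3=5, 8−3=5, 30−19=11, 30−22=8.

Dirichlet(5, 5, 11, 8)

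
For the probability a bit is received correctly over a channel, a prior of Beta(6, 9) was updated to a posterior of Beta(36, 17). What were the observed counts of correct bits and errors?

30 correct bits and 8 errors

A Beta(a, b) prior with s successes and f failures in binomial data gives a Beta(a+s, b+f) posterior.
Match parameters: s=36−6=30, f=17−9=8.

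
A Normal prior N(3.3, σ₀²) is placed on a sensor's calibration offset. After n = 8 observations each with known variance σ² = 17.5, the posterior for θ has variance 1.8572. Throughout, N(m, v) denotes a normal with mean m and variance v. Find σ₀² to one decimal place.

σ₀² = 12.3

Posterior precision equals prior precision plus data precision: 1/σ_n² = 1/σ₀² + n/σ².
So 1/σ₀² = 1/1.8572 − 8/17.5 = 0.538445 − 0.457143 = 0.081302.
Hence σ₀² = 1/0.081302 ≈ 12.3.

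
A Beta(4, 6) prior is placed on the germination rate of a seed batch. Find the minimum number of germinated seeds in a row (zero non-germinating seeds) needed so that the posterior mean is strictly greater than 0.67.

k = 9

After k germinated seeds and 0 non-germinating seeds the posterior is Beta(4+k, 6), with mean (4+k)/(4+6+k).
Set (4+k)/(10+k) > 0.67 and solve: k > (0.67·10 − 4)/(1 − 0.67) = 8.182.
The smallest integer exceeding 8.182 is 9, and checking k=9: (13)/(19) = 0.6842 > 0.67.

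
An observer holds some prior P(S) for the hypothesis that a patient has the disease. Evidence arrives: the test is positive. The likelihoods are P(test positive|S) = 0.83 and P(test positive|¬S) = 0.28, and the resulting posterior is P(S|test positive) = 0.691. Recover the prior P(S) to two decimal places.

P(S) = 0.43

In odds form, posterior odds = prior odds × likelihood ratio, so prior odds = posterior odds ÷ LR.
Posterior odds = 0.691/(1−0.691) = 2.2362. LR = 0.83/0.28 = 2.9643.
Prior odds = 2.2362/2.9643 = 0.7544, so P(S) = 0.7544/(1+0.7544) ≈ 0.43.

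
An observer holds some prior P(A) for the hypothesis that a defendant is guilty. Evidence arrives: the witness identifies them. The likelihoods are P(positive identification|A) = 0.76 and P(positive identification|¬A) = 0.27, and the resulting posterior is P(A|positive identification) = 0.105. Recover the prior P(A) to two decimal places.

P(A) = 0.04

In odds form, posterior odds = prior odds × likelihood ratio, so prior odds = posterior odds ÷ LR.
Posterior odds = 0.105/(1−0.105) = 0.1173. LR = 0.76/0.27 = 2.8148.
Prior odds = 0.1173/2.8148 = 0.0417, so P(A) = 0.0417/(1+0.0417) ≈ 0.04.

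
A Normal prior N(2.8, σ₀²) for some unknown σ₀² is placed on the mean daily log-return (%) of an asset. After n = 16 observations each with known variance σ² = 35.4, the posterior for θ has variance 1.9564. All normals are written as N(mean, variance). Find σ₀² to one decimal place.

Posterior precision equals prior precision plus data precision: 1/σ_n² = 1/σ₀² + n/σ².
So 1/σ₀² = 1/1.9564 − 16/35.4 = 0.511143 − 0.451977 = 0.059166.
Hence σ₀² = 1/0.059166 ≈ 16.9.

σ₀² = 16.9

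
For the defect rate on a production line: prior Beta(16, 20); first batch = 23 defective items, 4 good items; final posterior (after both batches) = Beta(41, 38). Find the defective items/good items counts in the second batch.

2 defective items and 14 good items

Sequential conjugate updates are equivalent to a single update on the pooled data, so total successes = posterior α − prior α and total failures = posterior β − prior β.
Total across both batches: 41−16=25 defective items, 38−20=18 good items.
Subtract the first batch: 25−23=2 defective items and 18−4=14 good items.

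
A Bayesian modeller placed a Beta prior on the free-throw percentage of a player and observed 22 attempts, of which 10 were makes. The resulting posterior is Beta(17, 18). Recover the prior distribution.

A Beta(α, β) prior with s successes and f failures in binomial data gives a Beta(α+s, β+f) posterior.
So α = 17 − 10 = 7 and β = 18 − 12 = 6.

Beta(7, 6)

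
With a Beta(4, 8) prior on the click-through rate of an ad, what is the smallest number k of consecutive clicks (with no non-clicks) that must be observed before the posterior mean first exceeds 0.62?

k = 10

After k clicks and 0 non-clicks the posterior is Beta(4+k, 8), with mean (4+k)/(4+8+k).
Set (4+k)/(12+k) > 0.62 and solve: k > (0.62·12 − 4)/(1 − 0.62) = 9.053.
The smallest integer exceeding 9.053 is 10.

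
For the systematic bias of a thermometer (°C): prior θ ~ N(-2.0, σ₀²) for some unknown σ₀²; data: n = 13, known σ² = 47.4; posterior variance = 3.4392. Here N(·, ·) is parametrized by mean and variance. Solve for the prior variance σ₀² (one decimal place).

σ₀² = 60.6

Posterior precision equals prior precision plus data precision: 1/σ_n² = 1/σ₀² + n/σ².
So 1/σ₀² = 1/3.4392 − 13/47.4 = 0.290765 − 0.274262 = 0.016503.
Hence σ₀² = 1/0.016503 ≈ 60.6.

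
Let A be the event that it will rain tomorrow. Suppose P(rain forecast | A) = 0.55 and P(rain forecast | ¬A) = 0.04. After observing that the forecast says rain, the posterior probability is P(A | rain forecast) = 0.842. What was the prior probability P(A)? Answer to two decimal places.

P(A) = 0.28

In odds form, posterior odds = prior odds × likelihood ratio, so prior odds = posterior odds ÷ LR.
Posterior odds = 0.842/(1−0.842) = 5.3291. LR = 0.55/0.04 = 13.7500.
Prior odds = 5.3291/13.7500 = 0.3876, so P(A) = 0.3876/(1+0.3876) ≈ 0.28.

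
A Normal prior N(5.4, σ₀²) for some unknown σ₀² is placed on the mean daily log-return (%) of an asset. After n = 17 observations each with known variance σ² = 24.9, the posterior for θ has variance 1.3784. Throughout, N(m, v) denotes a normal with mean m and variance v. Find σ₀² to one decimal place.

Posterior precision equals prior precision plus data precision: 1/σ_n² = 1/σ₀² + n/σ².
So 1/σ₀² = 1/1.3784 − 17/24.9 = 0.725479 − 0.682731 = 0.042748.
Hence σ₀² = 1/0.042748 ≈ 23.4.

σ₀² = 23.4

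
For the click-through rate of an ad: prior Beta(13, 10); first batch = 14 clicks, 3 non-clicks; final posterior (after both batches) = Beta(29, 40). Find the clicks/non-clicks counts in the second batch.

Because Beta–binomial updating is additive in the counts, the combined data contributed (α_post−α_prior, β_post−β_prior) successes and failures.
Total across both batches: 29−13=16 clicks, 40−10=30 non-clicks.
Subtract the first batch: 16−14=2 clicks and 30−3=27 non-clicks.

2 clicks and 27 non-clicks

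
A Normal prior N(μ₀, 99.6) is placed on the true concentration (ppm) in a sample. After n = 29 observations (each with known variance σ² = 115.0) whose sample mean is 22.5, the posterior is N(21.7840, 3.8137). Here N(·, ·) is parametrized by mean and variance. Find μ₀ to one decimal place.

With known observation variance, the Normal–Normal posterior has precision τ_n = τ₀ + n/σ² and mean μ_n = (τ₀μ₀ + (n/σ²)x̄)/τ_n.
Here τ₀ = 1/99.6 = 0.010040 and τ_data = 29/115.0 = 0.252174, so τ_n = 0.262214.
Rearranging for μ₀: μ₀ = (μ_n·τ_n − τ_data·x̄)/τ₀ = (21.7840·0.262214 − 0.252174·22.5) / 0.010040 = 0.038155/0.010040 ≈ 3.8.

μ₀ = 3.8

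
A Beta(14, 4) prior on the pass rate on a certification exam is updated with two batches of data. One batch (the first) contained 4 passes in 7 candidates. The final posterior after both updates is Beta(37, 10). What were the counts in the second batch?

19 passes and 3 failures

Sequential conjugate updates are equivalent to a single update on the pooled data, so total successes = posterior α − prior α and total failures = posterior β − prior β.
Total across both batches: 37−14=23 passes, 10−4=6 failures.
Subtract the first batch: 23−4=19 passes and 6−3=3 failures.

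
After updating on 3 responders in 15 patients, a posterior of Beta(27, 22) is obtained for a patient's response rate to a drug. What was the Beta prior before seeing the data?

Beta(24, 10)

Beta is conjugate to the binomial likelihood: posterior = Beta(a+s, b+f).
So a = 27 − 3 = 24 and b = 22 − 12 = 10.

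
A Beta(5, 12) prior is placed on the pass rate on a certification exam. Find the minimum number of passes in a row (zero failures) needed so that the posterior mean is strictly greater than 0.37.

After k passes and 0 failures the posterior is Beta(5+k, 12), with mean (5+k)/(5+12+k).
Set (5+k)/(17+k) > 0.37 and solve: k > (0.37·17 − 5)/(1 − 0.37) = 2.048.
The smallest integer exceeding 2.048 is 3.

k = 3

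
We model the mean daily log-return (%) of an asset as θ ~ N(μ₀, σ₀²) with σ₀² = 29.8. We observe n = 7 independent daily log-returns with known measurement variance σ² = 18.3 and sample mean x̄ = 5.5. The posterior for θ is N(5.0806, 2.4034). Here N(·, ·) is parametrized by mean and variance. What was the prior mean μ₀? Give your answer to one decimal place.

μ₀ = 0.3

The posterior mean is a precision-weighted average: μ_n = (τ₀μ₀ + τ_data·x̄)/(τ₀+τ_data), with τ₀=1/σ₀² and τ_data=n/σ².
Here τ₀ = 1/29.8 = 0.033557 and τ_data = 7/18.3 = 0.382514, so τ_n = 0.416071.
Rearranging for μ₀: μ₀ = (μ_n·τ_n − τ_data·x̄)/τ₀ = (5.0806·0.416071 − 0.382514·5.5) / 0.033557 = 0.010063/0.033557 ≈ 0.3.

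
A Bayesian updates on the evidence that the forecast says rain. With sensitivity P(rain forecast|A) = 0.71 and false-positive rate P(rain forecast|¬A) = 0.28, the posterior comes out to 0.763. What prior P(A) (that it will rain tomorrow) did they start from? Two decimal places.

In odds form, posterior odds = prior odds × likelihood ratio, so prior odds = posterior odds ÷ LR.
Posterior odds = 0.763/(1−0.763) = 3.2194. LR = 0.71/0.28 = 2.5357.
Prior odds = 3.2194/2.5357 = 1.2696, so P(A) = 1.2696/(1+1.2696) ≈ 0.56.

P(A) = 0.56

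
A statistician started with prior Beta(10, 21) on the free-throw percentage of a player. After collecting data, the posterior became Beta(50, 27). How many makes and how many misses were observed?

Beta is conjugate to the binomial likelihood: posterior = Beta(a+s, b+f).
Match parameters: s=50−10=40, f=27−21=6.

40 makes and 6 misses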